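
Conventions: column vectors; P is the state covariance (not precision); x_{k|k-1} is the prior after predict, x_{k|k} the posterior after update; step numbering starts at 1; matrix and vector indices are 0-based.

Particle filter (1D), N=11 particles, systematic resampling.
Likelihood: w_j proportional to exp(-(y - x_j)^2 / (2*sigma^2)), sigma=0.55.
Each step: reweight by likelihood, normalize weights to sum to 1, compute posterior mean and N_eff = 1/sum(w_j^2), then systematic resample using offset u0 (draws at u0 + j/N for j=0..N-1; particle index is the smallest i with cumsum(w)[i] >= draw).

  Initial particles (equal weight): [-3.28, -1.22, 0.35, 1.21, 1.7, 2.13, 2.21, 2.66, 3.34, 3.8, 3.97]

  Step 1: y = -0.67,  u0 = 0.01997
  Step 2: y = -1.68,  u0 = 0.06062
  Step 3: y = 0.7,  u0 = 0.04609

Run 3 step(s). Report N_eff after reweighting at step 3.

step 1: w=[0.0000, 0.7691, 0.2271, 0.0037, 0.0001, 0.0000, 0.0000, 0.0000, 0.0000, 0.0000, 0.0000]  mean=-0.8541  Neff=1.5551  idx=[1, 1, 1, 1, 1, 1, 1, 1, 1, 2, 2]
step 2: w=[0.1111, 0.1111, 0.1111, 0.1111, 0.1111, 0.1111, 0.1111, 0.1111, 0.1111, 0.0002, 0.0002]  mean=-1.2195  Neff=9.0062  idx=[0, 1, 2, 3, 3, 4, 5, 6, 7, 7, 8]
step 3: w=[0.0909, 0.0909, 0.0909, 0.0909, 0.0909, 0.0909, 0.0909, 0.0909, 0.0909, 0.0909, 0.0909]  mean=-1.2200  Neff=11.0000  idx=[0, 1, 2, 3, 4, 5, 6, 7, 8, 9, 10]

N_eff = 11.0000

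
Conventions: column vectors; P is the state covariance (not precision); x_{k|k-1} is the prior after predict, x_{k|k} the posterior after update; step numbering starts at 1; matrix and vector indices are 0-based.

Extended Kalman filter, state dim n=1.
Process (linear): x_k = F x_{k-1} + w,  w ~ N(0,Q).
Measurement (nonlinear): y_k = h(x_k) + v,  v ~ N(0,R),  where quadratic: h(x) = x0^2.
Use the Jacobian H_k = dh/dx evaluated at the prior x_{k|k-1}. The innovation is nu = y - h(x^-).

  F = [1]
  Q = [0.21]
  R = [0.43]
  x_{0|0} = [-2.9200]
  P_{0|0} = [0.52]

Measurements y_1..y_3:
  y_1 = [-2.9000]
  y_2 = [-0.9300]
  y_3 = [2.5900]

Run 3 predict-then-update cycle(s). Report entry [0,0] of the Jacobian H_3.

H_jac[0,0] = -0.6952

step 1: x^-=[-2.9200]  P^-=[0.7300]  H_jac=[-5.8400]  S=[25.3271]  K=[-0.1683]  nu=[-11.4264]  x^+=[-0.9966]  P^+=[0.0124]
step 2: x^-=[-0.9966]  P^-=[0.2224]  H_jac=[-1.9933]  S=[1.3136]  K=[-0.3375]  nu=[-1.9233]  x^+=[-0.3476]  P^+=[0.0728]
step 3: x^-=[-0.3476]  P^-=[0.2828]  H_jac=[-0.6952]  S=[0.5667]  K=[-0.3469]  nu=[2.4692]  x^+=[-1.2043]  P^+=[0.2146]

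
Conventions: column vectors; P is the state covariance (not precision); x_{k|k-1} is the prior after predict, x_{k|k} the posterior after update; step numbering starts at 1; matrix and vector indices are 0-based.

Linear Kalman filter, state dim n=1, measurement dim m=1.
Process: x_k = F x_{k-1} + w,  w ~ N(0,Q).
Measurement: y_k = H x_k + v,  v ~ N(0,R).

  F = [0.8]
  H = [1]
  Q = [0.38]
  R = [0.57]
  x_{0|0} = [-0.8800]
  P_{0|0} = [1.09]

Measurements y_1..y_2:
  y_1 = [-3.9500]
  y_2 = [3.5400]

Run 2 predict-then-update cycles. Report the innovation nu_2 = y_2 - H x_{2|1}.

step 1: x^-=[-0.7040]  P^-=[1.0776]  S=[1.6476]  K=[0.6540]  nu=[-3.2460]  x^+=[-2.8270]  P^+=[0.3728]
step 2: x^-=[-2.2616]  P^-=[0.6186]  S=[1.1886]  K=[0.5204]  nu=[5.8016]  x^+=[0.7578]  P^+=[0.2967]

innov = [5.8016]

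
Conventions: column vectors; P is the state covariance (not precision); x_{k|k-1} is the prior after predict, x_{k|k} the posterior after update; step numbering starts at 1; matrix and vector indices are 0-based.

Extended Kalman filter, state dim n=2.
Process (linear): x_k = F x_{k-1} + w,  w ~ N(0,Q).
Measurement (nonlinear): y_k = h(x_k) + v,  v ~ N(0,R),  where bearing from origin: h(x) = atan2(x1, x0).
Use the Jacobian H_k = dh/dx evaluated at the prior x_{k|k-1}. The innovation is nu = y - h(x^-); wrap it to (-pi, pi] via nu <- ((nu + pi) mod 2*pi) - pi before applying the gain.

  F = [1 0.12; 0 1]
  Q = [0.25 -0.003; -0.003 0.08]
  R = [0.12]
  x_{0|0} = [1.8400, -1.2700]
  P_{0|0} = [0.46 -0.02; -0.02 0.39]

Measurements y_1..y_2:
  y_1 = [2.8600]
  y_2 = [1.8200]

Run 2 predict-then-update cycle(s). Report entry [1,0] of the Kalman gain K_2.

step 1: x^-=[1.6876, -1.2700]  P^-=[0.7108 0.0238; 0.0238 0.4700]  H_jac=[0.2847 0.3783]  S=[0.2500]  K=[0.8455; 0.7383]  nu=[-2.7781]  x^+=[-0.6611, -3.3211]  P^+=[0.5321 -0.1323; -0.1323 0.3337]
step 2: x^-=[-1.0597, -3.3211]  P^-=[0.7552 -0.0952; -0.0952 0.4137]  H_jac=[0.2733 -0.0872]  S=[0.1841]  K=[1.1662; -0.3373]  nu=[-2.5835]  x^+=[-4.0726, -2.4496]  P^+=[0.5048 -0.0228; -0.0228 0.3928]

K[1,0] = -0.3373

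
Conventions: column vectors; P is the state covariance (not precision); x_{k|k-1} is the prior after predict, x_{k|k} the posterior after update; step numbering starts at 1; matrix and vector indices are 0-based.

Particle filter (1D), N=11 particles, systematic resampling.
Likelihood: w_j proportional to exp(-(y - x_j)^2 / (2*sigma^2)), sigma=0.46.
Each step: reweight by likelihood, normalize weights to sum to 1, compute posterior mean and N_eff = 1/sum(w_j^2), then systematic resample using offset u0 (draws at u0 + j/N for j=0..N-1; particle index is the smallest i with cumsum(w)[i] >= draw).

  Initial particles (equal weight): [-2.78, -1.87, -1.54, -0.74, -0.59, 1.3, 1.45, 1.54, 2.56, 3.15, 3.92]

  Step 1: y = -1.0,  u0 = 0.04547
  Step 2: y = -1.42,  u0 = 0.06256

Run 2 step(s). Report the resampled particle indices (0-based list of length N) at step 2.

resampled_idx = [0, 1, 1, 2, 2, 2, 4, 5, 6, 8, 10]

step 1: w=[0.0003, 0.0762, 0.2288, 0.3884, 0.3063, 0.0000, 0.0000, 0.0000, 0.0000, 0.0000, 0.0000]  mean=-0.9637  Neff=3.3018  idx=[1, 2, 2, 3, 3, 3, 3, 3, 4, 4, 4]
step 2: w=[0.1286, 0.2006, 0.2006, 0.0696, 0.0696, 0.0696, 0.0696, 0.0696, 0.0407, 0.0407, 0.0407]  mean=-1.1879  Neff=7.9233  idx=[0, 1, 1, 2, 2, 2, 4, 5, 6, 8, 10]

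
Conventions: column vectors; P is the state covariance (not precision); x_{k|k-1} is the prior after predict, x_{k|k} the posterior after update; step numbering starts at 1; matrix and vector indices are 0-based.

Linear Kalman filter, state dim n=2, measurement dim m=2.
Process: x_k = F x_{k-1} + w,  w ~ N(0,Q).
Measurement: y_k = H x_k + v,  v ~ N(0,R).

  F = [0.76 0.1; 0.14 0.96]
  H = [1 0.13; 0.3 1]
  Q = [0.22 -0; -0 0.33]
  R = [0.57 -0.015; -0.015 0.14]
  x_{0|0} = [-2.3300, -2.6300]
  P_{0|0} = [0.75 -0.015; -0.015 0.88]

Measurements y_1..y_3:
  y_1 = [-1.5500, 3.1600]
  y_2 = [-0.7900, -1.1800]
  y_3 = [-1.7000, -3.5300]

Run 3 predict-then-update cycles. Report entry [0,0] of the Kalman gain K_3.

step 1: x^-=[-2.0338, -2.8510]  P^-=[0.6597 0.1531; 0.1531 1.1517]  S=[1.2890 0.4917; 0.4917 1.4429]  K=[0.4994 0.0731; -0.0939 0.8620]  nu=[0.8544, 6.6211]  x^+=[-1.1231, 2.7761]  P^+=[0.2947 -0.0857; -0.0857 0.1478]
step 2: x^-=[-0.5759, 2.5078]  P^-=[0.3787 -0.0182; -0.0182 0.4489]  S=[0.9515 0.1381; 0.1381 0.6121]  K=[0.3855 0.0690; -0.0650 0.7392]  nu=[-0.5401, -3.5151]  x^+=[-1.0265, -0.0553]  P^+=[0.2270 -0.0642; -0.0642 0.1237]
step 3: x^-=[-0.7857, -0.1968]  P^-=[0.3426 -0.0117; -0.0117 0.4312]  S=[0.9168 0.1316; 0.1316 0.5950]  K=[0.3615 0.0730; -0.0567 0.7313]  nu=[-0.8887, -3.0975]  x^+=[-1.3332, -2.4118]  P^+=[0.2126 -0.0590; -0.0590 0.1209]

K[0,0] = 0.3615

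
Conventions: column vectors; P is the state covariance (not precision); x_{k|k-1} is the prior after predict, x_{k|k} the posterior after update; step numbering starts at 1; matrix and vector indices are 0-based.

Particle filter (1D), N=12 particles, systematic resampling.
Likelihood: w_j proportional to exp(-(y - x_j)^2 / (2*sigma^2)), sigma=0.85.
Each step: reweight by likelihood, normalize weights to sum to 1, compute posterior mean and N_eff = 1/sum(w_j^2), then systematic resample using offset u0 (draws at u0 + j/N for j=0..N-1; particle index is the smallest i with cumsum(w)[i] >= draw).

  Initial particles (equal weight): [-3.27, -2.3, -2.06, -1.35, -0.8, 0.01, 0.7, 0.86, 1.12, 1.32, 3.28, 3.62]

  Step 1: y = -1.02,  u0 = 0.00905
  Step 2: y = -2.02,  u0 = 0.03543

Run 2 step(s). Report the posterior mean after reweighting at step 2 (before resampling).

step 1: w=[0.0086, 0.0925, 0.1360, 0.2665, 0.2779, 0.1379, 0.0371, 0.0249, 0.0121, 0.0065, 0.0000, 0.0000]  mean=-1.0323  Neff=5.0869  idx=[1, 1, 2, 3, 3, 3, 4, 4, 4, 4, 5, 6]
step 2: w=[0.1439, 0.1439, 0.1517, 0.1113, 0.1113, 0.1113, 0.0542, 0.0542, 0.0542, 0.0542, 0.0088, 0.0009]  mean=-1.5980  Neff=8.8158  idx=[0, 0, 1, 1, 2, 3, 3, 4, 5, 6, 7, 9]

post_mean = -1.5980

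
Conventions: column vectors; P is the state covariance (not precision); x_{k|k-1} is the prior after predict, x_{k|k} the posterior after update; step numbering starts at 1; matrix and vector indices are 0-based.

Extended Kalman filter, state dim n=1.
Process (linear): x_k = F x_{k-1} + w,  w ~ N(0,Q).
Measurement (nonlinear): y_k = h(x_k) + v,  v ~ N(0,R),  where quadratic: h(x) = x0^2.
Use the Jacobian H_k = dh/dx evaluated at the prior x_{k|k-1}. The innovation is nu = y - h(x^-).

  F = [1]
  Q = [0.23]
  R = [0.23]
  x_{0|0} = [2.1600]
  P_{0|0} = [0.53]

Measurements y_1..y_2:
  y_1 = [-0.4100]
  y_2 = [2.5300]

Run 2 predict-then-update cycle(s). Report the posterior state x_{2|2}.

step 1: x^-=[2.1600]  P^-=[0.7600]  H_jac=[4.3200]  S=[14.4134]  K=[0.2278]  nu=[-5.0756]  x^+=[1.0038]  P^+=[0.0121]
step 2: x^-=[1.0038]  P^-=[0.2421]  H_jac=[2.0077]  S=[1.2060]  K=[0.4031]  nu=[1.5223]  x^+=[1.6175]  P^+=[0.0462]

x_post = [1.6175]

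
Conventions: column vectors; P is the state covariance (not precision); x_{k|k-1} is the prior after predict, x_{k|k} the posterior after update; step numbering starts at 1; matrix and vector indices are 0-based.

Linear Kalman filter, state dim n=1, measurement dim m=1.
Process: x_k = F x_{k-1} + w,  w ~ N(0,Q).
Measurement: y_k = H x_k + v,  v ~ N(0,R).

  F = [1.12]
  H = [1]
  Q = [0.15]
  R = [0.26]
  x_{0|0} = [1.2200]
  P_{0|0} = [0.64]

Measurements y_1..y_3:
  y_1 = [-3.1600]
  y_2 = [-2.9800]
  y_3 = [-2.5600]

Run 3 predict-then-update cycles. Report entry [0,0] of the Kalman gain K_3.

step 1: x^-=[1.3664]  P^-=[0.9528]  S=[1.2128]  K=[0.7856]  nu=[-4.5264]  x^+=[-2.1896]  P^+=[0.2043]
step 2: x^-=[-2.4524]  P^-=[0.4062]  S=[0.6662]  K=[0.6097]  nu=[-0.5276]  x^+=[-2.7741]  P^+=[0.1585]
step 3: x^-=[-3.1070]  P^-=[0.3489]  S=[0.6089]  K=[0.5730]  nu=[0.5470]  x^+=[-2.7936]  P^+=[0.1490]

K[0,0] = 0.5730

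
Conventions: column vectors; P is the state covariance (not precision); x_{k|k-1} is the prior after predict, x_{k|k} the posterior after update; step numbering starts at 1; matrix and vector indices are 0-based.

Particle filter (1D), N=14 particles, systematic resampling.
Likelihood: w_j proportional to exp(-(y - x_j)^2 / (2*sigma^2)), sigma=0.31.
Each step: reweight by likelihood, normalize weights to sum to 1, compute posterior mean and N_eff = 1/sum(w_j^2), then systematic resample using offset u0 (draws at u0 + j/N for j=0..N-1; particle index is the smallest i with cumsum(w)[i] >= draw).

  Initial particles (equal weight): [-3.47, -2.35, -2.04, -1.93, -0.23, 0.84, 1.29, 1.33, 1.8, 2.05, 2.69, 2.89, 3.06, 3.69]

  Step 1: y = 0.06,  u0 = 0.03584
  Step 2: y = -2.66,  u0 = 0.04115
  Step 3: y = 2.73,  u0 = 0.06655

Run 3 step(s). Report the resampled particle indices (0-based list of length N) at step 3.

resampled_idx = [0, 1, 2, 3, 4, 5, 6, 7, 8, 9, 10, 11, 12, 13]

step 1: w=[0.0000, 0.0000, 0.0000, 0.0000, 0.9378, 0.0613, 0.0006, 0.0003, 0.0000, 0.0000, 0.0000, 0.0000, 0.0000, 0.0000]  mean=-0.1631  Neff=1.1322  idx=[4, 4, 4, 4, 4, 4, 4, 4, 4, 4, 4, 4, 4, 5]
step 2: w=[0.0769, 0.0769, 0.0769, 0.0769, 0.0769, 0.0769, 0.0769, 0.0769, 0.0769, 0.0769, 0.0769, 0.0769, 0.0769, 0.0000]  mean=-0.2300  Neff=13.0000  idx=[0, 1, 2, 3, 4, 5, 6, 7, 7, 8, 9, 10, 11, 12]
step 3: w=[0.0714, 0.0714, 0.0714, 0.0714, 0.0714, 0.0714, 0.0714, 0.0714, 0.0714, 0.0714, 0.0714, 0.0714, 0.0714, 0.0714]  mean=-0.2300  Neff=14.0000  idx=[0, 1, 2, 3, 4, 5, 6, 7, 8, 9, 10, 11, 12, 13]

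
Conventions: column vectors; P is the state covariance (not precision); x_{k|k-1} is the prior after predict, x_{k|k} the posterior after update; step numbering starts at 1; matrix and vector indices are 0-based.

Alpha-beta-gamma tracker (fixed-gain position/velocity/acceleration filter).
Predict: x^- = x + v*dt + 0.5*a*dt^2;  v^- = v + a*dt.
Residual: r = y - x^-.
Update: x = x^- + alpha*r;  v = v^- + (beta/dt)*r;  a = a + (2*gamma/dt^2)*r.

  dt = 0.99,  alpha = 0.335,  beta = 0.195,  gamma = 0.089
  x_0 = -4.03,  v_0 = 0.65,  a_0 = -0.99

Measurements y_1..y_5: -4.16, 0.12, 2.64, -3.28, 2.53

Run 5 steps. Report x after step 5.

x_post = 0.8276

step 1: x_pred=-3.8716  r=-0.2884  x^+=-3.9682  v^+=-0.3869  a^+=-1.0424
step 2: x_pred=-4.8621  r=4.9821  x^+=-3.1931  v^+=-0.4375  a^+=-0.1376
step 3: x_pred=-3.6936  r=6.3336  x^+=-1.5719  v^+=0.6738  a^+=1.0127
step 4: x_pred=-0.4085  r=-2.8715  x^+=-1.3704  v^+=1.1108  a^+=0.4912
step 5: x_pred=-0.0300  r=2.5600  x^+=0.8276  v^+=2.1014  a^+=0.9561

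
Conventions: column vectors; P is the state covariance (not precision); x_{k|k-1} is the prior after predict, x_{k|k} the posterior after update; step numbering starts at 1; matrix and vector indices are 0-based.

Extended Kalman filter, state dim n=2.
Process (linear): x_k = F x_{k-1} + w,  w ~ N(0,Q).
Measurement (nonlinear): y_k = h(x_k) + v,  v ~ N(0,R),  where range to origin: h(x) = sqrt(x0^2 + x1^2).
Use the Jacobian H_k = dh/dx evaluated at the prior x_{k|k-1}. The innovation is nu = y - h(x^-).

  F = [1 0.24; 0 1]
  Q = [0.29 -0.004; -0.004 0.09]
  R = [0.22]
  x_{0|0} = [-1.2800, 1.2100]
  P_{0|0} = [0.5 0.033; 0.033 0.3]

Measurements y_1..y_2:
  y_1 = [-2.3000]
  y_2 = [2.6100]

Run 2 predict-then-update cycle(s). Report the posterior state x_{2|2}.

x_post = [2.4132, 0.1556]

step 1: x^-=[-0.9896, 1.2100]  P^-=[0.8231 0.1010; 0.1010 0.3900]  H_jac=[-0.6331 0.7741]  S=[0.6846]  K=[-0.6470; 0.3476]  nu=[-3.8631]  x^+=[1.5098, -0.1327]  P^+=[0.5366 0.2549; 0.2549 0.3073]
step 2: x^-=[1.4779, -0.1327]  P^-=[0.9666 0.3247; 0.3247 0.3973]  H_jac=[0.9960 -0.0895]  S=[1.1242]  K=[0.8305; 0.2561]  nu=[1.1261]  x^+=[2.4132, 0.1556]  P^+=[0.1911 0.0856; 0.0856 0.3236]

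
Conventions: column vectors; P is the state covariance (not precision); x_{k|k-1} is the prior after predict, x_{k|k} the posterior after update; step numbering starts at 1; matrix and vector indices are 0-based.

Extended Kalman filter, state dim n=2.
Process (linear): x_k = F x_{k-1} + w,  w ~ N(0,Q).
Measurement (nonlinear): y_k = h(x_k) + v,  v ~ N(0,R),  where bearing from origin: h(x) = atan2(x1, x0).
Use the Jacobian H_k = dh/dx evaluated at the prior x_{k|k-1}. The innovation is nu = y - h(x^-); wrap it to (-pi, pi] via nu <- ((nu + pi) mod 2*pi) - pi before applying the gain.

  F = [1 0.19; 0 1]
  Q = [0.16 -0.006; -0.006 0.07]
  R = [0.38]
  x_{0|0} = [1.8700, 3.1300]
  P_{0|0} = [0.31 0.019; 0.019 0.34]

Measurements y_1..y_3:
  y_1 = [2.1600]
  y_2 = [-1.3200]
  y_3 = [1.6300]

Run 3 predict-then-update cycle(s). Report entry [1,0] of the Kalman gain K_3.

step 1: x^-=[2.4647, 3.1300]  P^-=[0.4895 0.0776; 0.0776 0.4100]  H_jac=[-0.1972 0.1553]  S=[0.4042]  K=[-0.2090; 0.1197]  nu=[1.2562]  x^+=[2.2021, 3.2803]  P^+=[0.4718 0.0877; 0.0877 0.4042]
step 2: x^-=[2.8254, 3.2803]  P^-=[0.6798 0.1585; 0.1585 0.4742]  H_jac=[-0.1750 0.1507]  S=[0.4032]  K=[-0.2358; 0.1085]  nu=[-2.1798]  x^+=[3.3393, 3.0439]  P^+=[0.6573 0.1688; 0.1688 0.4695]
step 3: x^-=[3.9177, 3.0439]  P^-=[0.8984 0.2520; 0.2520 0.5395]  H_jac=[-0.1237 0.1592]  S=[0.3975]  K=[-0.1786; 0.1376]  nu=[0.9695]  x^+=[3.7445, 3.1773]  P^+=[0.8858 0.2618; 0.2618 0.5319]

K[1,0] = 0.1376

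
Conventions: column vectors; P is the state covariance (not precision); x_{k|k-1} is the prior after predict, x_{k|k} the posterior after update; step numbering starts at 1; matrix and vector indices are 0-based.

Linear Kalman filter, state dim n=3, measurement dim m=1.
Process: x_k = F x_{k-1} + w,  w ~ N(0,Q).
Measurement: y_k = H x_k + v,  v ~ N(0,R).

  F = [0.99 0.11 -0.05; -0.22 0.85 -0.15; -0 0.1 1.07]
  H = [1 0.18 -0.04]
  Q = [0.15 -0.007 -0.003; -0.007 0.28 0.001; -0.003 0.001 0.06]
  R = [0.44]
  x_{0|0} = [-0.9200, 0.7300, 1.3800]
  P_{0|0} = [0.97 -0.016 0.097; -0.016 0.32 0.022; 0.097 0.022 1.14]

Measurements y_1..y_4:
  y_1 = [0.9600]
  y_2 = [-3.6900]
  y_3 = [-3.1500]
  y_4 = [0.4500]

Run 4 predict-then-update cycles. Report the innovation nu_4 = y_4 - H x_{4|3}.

innov = [3.0298]

step 1: x^-=[-0.8995, 0.6159, 1.5496]  P^-=[1.0941 -0.2075 0.0432; -0.2075 0.5906 -0.1576; 0.0432 -0.1576 1.3731]  S=[1.4795]  K=[0.7131; -0.0641; -0.0271]  nu=[1.8106]  x^+=[0.3916, 0.4998, 1.5005]  P^+=[0.3418 -0.1398 0.0718; -0.1398 0.5845 -0.1601; 0.0718 -0.1601 1.3720]
step 2: x^-=[0.3676, 0.1136, 1.6555]  P^-=[0.4597 -0.1312 -0.0258; -0.1312 0.8476 -0.3266; -0.0258 -0.3266 1.6024]  S=[0.8893]  K=[0.4915; 0.0387; -0.1672]  nu=[-4.0119]  x^+=[-1.6044, -0.0417, 2.3264]  P^+=[0.2448 -0.1481 0.0473; -0.1481 0.8462 -0.3208; 0.0473 -0.3208 1.5775]
step 3: x^-=[-1.7092, -0.0314, 2.4851]  P^-=[0.3707 -0.0780 -0.0788; -0.0780 1.0791 -0.4751; -0.0788 -0.4751 1.8059]  S=[0.8337]  K=[0.4316; 0.1622; -0.2838]  nu=[-1.3357]  x^+=[-2.2858, -0.2481, 2.8642]  P^+=[0.2154 -0.1364 0.0233; -0.1364 1.0572 -0.4367; 0.0233 -0.4367 1.7388]
step 4: x^-=[-2.4334, -0.1377, 3.0399]  P^-=[0.3511 -0.0309 -0.1224; -0.0309 1.2573 -0.5814; -0.1224 -0.5814 1.9678]  S=[0.8420]  K=[0.4161; 0.2597; -0.3632]  nu=[3.0298]  x^+=[-1.1726, 0.6491, 1.9395]  P^+=[0.2052 -0.1219 0.0048; -0.1219 1.2005 -0.5019; 0.0048 -0.5019 1.8567]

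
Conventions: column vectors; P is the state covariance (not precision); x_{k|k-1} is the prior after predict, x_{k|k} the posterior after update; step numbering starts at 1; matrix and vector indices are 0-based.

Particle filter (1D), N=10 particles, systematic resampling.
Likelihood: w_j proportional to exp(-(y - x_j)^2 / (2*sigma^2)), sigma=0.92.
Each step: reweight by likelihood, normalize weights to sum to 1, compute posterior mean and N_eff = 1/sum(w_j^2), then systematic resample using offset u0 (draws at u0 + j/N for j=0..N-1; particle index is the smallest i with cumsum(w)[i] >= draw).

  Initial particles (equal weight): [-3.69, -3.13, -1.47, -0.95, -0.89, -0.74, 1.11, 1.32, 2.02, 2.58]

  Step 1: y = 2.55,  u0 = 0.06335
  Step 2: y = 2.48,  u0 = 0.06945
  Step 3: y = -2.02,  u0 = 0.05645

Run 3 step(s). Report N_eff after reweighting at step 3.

step 1: w=[0.0000, 0.0000, 0.0000, 0.0003, 0.0004, 0.0007, 0.1151, 0.1603, 0.3318, 0.3915]  mean=2.0186  Neff=3.3078  idx=[6, 7, 7, 8, 8, 8, 9, 9, 9, 9]
step 2: w=[0.0420, 0.0575, 0.0575, 0.1123, 0.1123, 0.1123, 0.1265, 0.1265, 0.1265, 0.1265]  mean=2.1847  Neff=9.0703  idx=[1, 3, 4, 4, 5, 6, 7, 8, 8, 9]
step 3: w=[0.8315, 0.0393, 0.0393, 0.0393, 0.0393, 0.0023, 0.0023, 0.0023, 0.0023, 0.0023]  mean=1.4443  Neff=1.4335  idx=[0, 0, 0, 0, 0, 0, 0, 0, 1, 4]

N_eff = 1.4335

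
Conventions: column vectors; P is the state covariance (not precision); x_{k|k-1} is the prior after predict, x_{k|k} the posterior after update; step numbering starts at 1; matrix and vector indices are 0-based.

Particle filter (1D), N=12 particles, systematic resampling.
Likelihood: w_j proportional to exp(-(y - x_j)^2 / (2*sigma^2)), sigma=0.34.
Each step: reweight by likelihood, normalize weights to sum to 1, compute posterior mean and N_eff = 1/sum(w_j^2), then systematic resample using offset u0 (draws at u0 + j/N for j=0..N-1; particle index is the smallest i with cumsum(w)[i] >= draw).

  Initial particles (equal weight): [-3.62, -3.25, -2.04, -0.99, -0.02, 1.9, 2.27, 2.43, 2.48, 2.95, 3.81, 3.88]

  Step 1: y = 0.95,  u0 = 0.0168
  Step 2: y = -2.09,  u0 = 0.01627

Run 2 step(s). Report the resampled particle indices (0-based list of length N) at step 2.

resampled_idx = [0, 0, 1, 1, 2, 2, 3, 3, 4, 4, 5, 5]

step 1: w=[0.0000, 0.0000, 0.0000, 0.0000, 0.4507, 0.5321, 0.0141, 0.0020, 0.0011, 0.0000, 0.0000, 0.0000]  mean=1.0415  Neff=2.0555  idx=[4, 4, 4, 4, 4, 4, 5, 5, 5, 5, 5, 5]
step 2: w=[0.1667, 0.1667, 0.1667, 0.1667, 0.1667, 0.1667, 0.0000, 0.0000, 0.0000, 0.0000, 0.0000, 0.0000]  mean=-0.0200  Neff=6.0000  idx=[0, 0, 1, 1, 2, 2, 3, 3, 4, 4, 5, 5]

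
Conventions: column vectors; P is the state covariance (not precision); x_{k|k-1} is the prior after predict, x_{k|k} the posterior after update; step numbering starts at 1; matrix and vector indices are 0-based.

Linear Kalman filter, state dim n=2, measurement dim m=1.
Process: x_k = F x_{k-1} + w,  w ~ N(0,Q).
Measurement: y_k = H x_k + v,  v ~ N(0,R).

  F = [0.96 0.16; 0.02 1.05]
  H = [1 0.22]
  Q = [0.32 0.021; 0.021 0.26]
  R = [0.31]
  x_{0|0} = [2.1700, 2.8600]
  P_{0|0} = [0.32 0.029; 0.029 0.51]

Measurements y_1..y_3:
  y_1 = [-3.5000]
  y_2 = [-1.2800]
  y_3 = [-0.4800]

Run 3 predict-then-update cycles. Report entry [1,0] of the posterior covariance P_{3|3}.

P_post[1,0] = -0.1280

step 1: x^-=[2.5408, 3.0464]  P^-=[0.6369 0.1421; 0.1421 0.8236]  S=[1.0493]  K=[0.6368; 0.3082]  nu=[-6.7110]  x^+=[-1.7325, 0.9784]  P^+=[0.2114 -0.0637; -0.0637 0.7240]
step 2: x^-=[-1.5067, 0.9926]  P^-=[0.5138 0.0822; 0.0822 1.0556]  S=[0.9111]  K=[0.5838; 0.3452]  nu=[0.0083]  x^+=[-1.5018, 0.9955]  P^+=[0.2033 -0.1014; -0.1014 0.9471]
step 3: x^-=[-1.2825, 1.0152]  P^-=[0.5004 0.0815; 0.0815 1.3000]  S=[0.9092]  K=[0.5701; 0.4042]  nu=[0.5791]  x^+=[-0.9523, 1.2493]  P^+=[0.2049 -0.1280; -0.1280 1.1514]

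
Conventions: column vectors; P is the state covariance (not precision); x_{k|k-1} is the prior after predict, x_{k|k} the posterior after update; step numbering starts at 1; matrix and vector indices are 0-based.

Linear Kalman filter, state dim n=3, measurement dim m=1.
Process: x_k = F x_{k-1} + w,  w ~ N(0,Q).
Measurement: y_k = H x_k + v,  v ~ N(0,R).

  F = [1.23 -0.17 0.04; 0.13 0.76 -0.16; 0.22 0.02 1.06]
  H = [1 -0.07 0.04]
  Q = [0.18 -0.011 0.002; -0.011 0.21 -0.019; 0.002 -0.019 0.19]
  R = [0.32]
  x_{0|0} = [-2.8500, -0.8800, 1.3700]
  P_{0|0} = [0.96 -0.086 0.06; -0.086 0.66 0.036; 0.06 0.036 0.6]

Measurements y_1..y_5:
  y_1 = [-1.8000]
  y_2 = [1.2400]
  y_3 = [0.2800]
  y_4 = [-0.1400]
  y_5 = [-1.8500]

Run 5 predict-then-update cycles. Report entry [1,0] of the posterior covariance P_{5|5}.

P_post[1,0] = 0.0080

step 1: x^-=[-3.3011, -1.2585, 0.8076]  P^-=[1.6938 -0.0345 0.3584; -0.0345 0.5946 -0.0628; 0.3584 -0.0628 0.9396]  S=[2.0521]  K=[0.8336; -0.0383; 0.1951]  nu=[1.3807]  x^+=[-2.1502, -1.3114, 1.0770]  P^+=[0.2679 0.0310 0.0246; 0.0310 0.5915 -0.0475; 0.0246 -0.0475 0.8615]
step 2: x^-=[-2.3787, -1.4485, 0.6423]  P^-=[0.5939 -0.0292 0.1495; -0.0292 0.5949 -0.1788; 0.1495 -0.1788 1.1810]  S=[0.9358]  K=[0.6433; -0.0834; 0.2236]  nu=[3.4916]  x^+=[-0.1327, -1.7396, 1.4231]  P^+=[0.2067 0.0210 0.0149; 0.0210 0.5884 -0.1613; 0.0149 -0.1613 1.1342]
step 3: x^-=[0.1894, -1.5671, 1.4445]  P^-=[0.5064 -0.0542 0.1522; -0.0542 0.6251 -0.3209; 0.1522 -0.3209 1.4749]  S=[0.8534]  K=[0.6050; -0.1299; 0.2738]  nu=[-0.0769]  x^+=[0.1429, -1.5571, 1.4234]  P^+=[0.1941 0.0128 0.0109; 0.0128 0.6108 -0.2905; 0.0109 -0.2905 1.4109]
step 4: x^-=[0.4974, -1.3925, 1.5091]  P^-=[0.4932 -0.0750 0.1785; -0.0750 0.6749 -0.4733; 0.1785 -0.4733 1.7778]  S=[0.8468]  K=[0.5971; -0.1668; 0.3339]  nu=[-0.7953]  x^+=[0.0226, -1.2599, 1.2436]  P^+=[0.1913 0.0093 0.0097; 0.0093 0.6514 -0.4261; 0.0097 -0.4261 1.6834]
step 5: x^-=[0.2917, -1.1536, 1.2980]  P^-=[0.4938 -0.0933 0.2120; -0.0933 0.7376 -0.6285; 0.2120 -0.6285 2.0775]  S=[0.8543]  K=[0.5956; -0.1990; 0.3969]  nu=[-2.2744]  x^+=[-1.0629, -0.7009, 0.3953]  P^+=[0.1908 0.0080 0.0100; 0.0080 0.7038 -0.5610; 0.0100 -0.5610 1.9430]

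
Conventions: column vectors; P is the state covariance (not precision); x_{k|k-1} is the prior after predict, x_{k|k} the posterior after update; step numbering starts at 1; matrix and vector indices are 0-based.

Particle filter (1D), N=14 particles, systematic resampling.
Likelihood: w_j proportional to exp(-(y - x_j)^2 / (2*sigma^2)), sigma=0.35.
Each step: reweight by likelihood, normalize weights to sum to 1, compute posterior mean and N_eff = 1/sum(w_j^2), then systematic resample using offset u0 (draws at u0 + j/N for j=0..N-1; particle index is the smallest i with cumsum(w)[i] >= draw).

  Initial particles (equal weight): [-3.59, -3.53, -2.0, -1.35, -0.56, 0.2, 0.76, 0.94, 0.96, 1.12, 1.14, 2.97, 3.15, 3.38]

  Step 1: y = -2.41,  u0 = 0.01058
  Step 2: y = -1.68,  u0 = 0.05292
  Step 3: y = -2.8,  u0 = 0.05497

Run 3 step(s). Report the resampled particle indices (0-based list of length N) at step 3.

resampled_idx = [0, 1, 2, 3, 4, 5, 6, 7, 8, 9, 10, 11, 12, 13]

step 1: w=[0.0065, 0.0114, 0.9626, 0.0195, 0.0000, 0.0000, 0.0000, 0.0000, 0.0000, 0.0000, 0.0000, 0.0000, 0.0000, 0.0000]  mean=-2.0152  Neff=1.0786  idx=[1, 2, 2, 2, 2, 2, 2, 2, 2, 2, 2, 2, 2, 2]
step 2: w=[0.0000, 0.0769, 0.0769, 0.0769, 0.0769, 0.0769, 0.0769, 0.0769, 0.0769, 0.0769, 0.0769, 0.0769, 0.0769, 0.0769]  mean=-2.0000  Neff=13.0000  idx=[1, 2, 3, 4, 5, 6, 7, 8, 9, 10, 10, 11, 12, 13]
step 3: w=[0.0714, 0.0714, 0.0714, 0.0714, 0.0714, 0.0714, 0.0714, 0.0714, 0.0714, 0.0714, 0.0714, 0.0714, 0.0714, 0.0714]  mean=-2.0000  Neff=14.0000  idx=[0, 1, 2, 3, 4, 5, 6, 7, 8, 9, 10, 11, 12, 13]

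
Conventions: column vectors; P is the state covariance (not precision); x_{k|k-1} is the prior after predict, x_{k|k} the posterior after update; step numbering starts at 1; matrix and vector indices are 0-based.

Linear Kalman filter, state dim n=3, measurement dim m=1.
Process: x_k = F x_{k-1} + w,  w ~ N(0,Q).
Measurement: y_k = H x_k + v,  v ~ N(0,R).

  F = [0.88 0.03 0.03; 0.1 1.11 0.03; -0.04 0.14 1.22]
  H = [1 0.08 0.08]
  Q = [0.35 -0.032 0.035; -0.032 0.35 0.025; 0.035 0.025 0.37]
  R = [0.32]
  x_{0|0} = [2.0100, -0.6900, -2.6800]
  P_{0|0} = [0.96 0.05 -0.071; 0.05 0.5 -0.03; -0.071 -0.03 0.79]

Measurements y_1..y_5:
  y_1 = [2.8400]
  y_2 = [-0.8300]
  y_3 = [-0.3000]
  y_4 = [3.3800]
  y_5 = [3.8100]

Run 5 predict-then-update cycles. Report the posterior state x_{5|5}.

step 1: x^-=[1.6677, -0.6453, -3.4466]  P^-=[1.0934 0.1157 -0.0390; 0.1157 0.9850 0.0769; -0.0390 0.0769 1.5533]  S=[1.4429]  K=[0.7620; 0.1391; 0.0633]  nu=[1.4997]  x^+=[2.8105, -0.4367, -3.3516]  P^+=[0.2555 -0.0372 -0.1087; -0.0372 0.9571 0.0642; -0.1087 0.0642 1.5475]
step 2: x^-=[2.3596, -0.3043, -4.2626]  P^-=[0.5425 -0.0137 -0.0318; -0.0137 1.5286 0.3046; -0.0318 0.3046 2.7254]  S=[0.8864]  K=[0.6080; 0.1500; 0.2376]  nu=[-2.8242]  x^+=[0.6425, -0.7279, -4.9336]  P^+=[0.2149 -0.0945 -0.1598; -0.0945 1.5086 0.2730; -0.1598 0.2730 2.6754]
step 3: x^-=[0.3956, -0.8917, -6.1466]  P^-=[0.5072 -0.0484 -0.0401; -0.0484 2.2096 0.7109; -0.0401 0.7109 4.4919]  S=[0.8651]  K=[0.5782; 0.2141; 0.4348]  nu=[-0.1325]  x^+=[0.3190, -0.9201, -6.2042]  P^+=[0.2181 -0.1555 -0.2576; -0.1555 2.1699 0.6304; -0.2576 0.6304 4.3284]
step 4: x^-=[0.0670, -1.1755, -7.7107]  P^-=[0.5040 -0.0750 -0.0746; -0.0750 3.0356 1.3497; -0.0746 1.3497 7.0974]  S=[0.8822]  K=[0.5578; 0.3126; 0.6814]  nu=[4.0239]  x^+=[2.3113, 0.0823, -4.9687]  P^+=[0.2296 -0.2289 -0.4099; -0.2289 2.9494 1.1618; -0.4099 1.1618 6.6878]
step 5: x^-=[1.8874, 0.1735, -6.1428]  P^-=[0.5048 -0.1041 -0.1360; -0.1041 4.0163 2.2628; -0.1360 2.2628 10.8218]  S=[0.9103]  K=[0.5334; 0.4374; 1.0004]  nu=[2.4002]  x^+=[3.1678, 1.2234, -3.7416]  P^+=[0.2458 -0.3165 -0.6219; -0.3165 3.8422 1.8644; -0.6219 1.8644 9.9106]

x_post = [3.1678, 1.2234, -3.7416]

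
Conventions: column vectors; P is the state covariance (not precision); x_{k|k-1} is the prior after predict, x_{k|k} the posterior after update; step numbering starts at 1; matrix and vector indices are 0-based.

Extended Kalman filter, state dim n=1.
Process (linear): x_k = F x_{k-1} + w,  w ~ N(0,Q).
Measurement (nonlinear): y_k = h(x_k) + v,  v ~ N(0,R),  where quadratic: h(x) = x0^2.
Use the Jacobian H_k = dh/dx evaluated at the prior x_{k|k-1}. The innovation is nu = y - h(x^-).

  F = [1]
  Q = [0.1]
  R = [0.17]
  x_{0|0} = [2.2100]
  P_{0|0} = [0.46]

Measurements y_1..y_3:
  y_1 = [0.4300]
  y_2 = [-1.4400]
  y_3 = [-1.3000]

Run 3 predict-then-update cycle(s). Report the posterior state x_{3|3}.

x_post = [-0.1715]

step 1: x^-=[2.2100]  P^-=[0.5600]  H_jac=[4.4200]  S=[11.1104]  K=[0.2228]  nu=[-4.4541]  x^+=[1.2177]  P^+=[0.0086]
step 2: x^-=[1.2177]  P^-=[0.1086]  H_jac=[2.4354]  S=[0.8139]  K=[0.3248]  nu=[-2.9228]  x^+=[0.2682]  P^+=[0.0227]
step 3: x^-=[0.2682]  P^-=[0.1227]  H_jac=[0.5365]  S=[0.2053]  K=[0.3206]  nu=[-1.3719]  x^+=[-0.1715]  P^+=[0.1016]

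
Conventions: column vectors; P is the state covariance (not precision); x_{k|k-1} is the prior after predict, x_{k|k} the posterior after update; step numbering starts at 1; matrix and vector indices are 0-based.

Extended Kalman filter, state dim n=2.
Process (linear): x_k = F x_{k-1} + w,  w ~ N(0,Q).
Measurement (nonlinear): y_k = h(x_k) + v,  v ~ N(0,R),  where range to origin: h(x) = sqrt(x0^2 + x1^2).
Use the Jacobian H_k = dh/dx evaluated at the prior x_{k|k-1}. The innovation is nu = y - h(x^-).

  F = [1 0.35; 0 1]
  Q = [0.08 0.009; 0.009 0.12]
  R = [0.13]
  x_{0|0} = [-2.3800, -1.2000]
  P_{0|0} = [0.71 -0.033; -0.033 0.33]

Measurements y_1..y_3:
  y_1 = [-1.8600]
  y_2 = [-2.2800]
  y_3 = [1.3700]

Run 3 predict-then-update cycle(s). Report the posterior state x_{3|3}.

x_post = [-1.1424, -0.7153]

step 1: x^-=[-2.8000, -1.2000]  P^-=[0.8073 0.0915; 0.0915 0.4500]  H_jac=[-0.9191 -0.3939]  S=[0.9481]  K=[-0.8207; -0.2757]  nu=[-4.9063]  x^+=[1.2264, 0.1525]  P^+=[0.1688 -0.1230; -0.1230 0.3780]
step 2: x^-=[1.2798, 0.1525]  P^-=[0.2090 0.0183; 0.0183 0.4980]  H_jac=[0.9930 0.1183]  S=[0.3473]  K=[0.6037; 0.2219]  nu=[-3.5688]  x^+=[-0.8747, -0.6395]  P^+=[0.0824 -0.0282; -0.0282 0.4808]
step 3: x^-=[-1.0986, -0.6395]  P^-=[0.2015 0.1491; 0.1491 0.6008]  H_jac=[-0.8642 -0.5031]  S=[0.5622]  K=[-0.4432; -0.7668]  nu=[0.0989]  x^+=[-1.1424, -0.7153]  P^+=[0.0911 -0.0420; -0.0420 0.2703]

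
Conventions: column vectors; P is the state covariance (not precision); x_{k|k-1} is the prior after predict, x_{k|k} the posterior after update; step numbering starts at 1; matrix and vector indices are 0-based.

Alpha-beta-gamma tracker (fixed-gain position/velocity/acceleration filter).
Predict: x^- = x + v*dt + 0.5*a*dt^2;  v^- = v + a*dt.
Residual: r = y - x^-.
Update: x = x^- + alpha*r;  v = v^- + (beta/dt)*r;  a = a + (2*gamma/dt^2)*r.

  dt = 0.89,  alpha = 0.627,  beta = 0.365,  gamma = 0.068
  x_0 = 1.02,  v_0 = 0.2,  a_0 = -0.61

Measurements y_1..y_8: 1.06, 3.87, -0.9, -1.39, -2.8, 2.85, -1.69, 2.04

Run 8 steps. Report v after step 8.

step 1: x_pred=0.9564  r=0.1036  x^+=1.0214  v^+=-0.3004  a^+=-0.5922
step 2: x_pred=0.5194  r=3.3506  x^+=2.6202  v^+=0.5466  a^+=-0.0169
step 3: x_pred=3.1000  r=-4.0000  x^+=0.5920  v^+=-1.1089  a^+=-0.7037
step 4: x_pred=-0.6736  r=-0.7164  x^+=-1.1228  v^+=-2.0290  a^+=-0.8267
step 5: x_pred=-3.2560  r=0.4560  x^+=-2.9701  v^+=-2.5778  a^+=-0.7484
step 6: x_pred=-5.5607  r=8.4107  x^+=-0.2872  v^+=0.2055  a^+=0.6957
step 7: x_pred=0.1712  r=-1.8612  x^+=-0.9958  v^+=0.0613  a^+=0.3761
step 8: x_pred=-0.7922  r=2.8322  x^+=0.9836  v^+=1.5576  a^+=0.8624

v_post = 1.5576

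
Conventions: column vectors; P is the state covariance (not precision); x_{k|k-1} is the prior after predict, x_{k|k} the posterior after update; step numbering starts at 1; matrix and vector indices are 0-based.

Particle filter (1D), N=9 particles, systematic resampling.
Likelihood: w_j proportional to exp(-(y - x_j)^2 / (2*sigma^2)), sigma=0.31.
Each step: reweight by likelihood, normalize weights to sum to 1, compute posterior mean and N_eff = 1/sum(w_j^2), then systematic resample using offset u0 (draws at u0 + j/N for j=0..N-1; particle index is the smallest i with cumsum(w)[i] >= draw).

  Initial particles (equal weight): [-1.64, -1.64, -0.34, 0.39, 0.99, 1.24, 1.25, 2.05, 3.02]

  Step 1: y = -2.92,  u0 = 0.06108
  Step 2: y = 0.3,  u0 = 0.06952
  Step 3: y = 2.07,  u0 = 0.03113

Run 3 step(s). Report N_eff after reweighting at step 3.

N_eff = 9.0000

step 1: w=[0.5000, 0.5000, 0.0000, 0.0000, 0.0000, 0.0000, 0.0000, 0.0000, 0.0000]  mean=-1.6400  Neff=2.0000  idx=[0, 0, 0, 0, 1, 1, 1, 1, 1]
step 2: w=[0.1111, 0.1111, 0.1111, 0.1111, 0.1111, 0.1111, 0.1111, 0.1111, 0.1111]  mean=-1.6400  Neff=9.0000  idx=[0, 1, 2, 3, 4, 5, 6, 7, 8]
step 3: w=[0.1111, 0.1111, 0.1111, 0.1111, 0.1111, 0.1111, 0.1111, 0.1111, 0.1111]  mean=-1.6400  Neff=9.0000  idx=[0, 1, 2, 3, 4, 5, 6, 7, 8]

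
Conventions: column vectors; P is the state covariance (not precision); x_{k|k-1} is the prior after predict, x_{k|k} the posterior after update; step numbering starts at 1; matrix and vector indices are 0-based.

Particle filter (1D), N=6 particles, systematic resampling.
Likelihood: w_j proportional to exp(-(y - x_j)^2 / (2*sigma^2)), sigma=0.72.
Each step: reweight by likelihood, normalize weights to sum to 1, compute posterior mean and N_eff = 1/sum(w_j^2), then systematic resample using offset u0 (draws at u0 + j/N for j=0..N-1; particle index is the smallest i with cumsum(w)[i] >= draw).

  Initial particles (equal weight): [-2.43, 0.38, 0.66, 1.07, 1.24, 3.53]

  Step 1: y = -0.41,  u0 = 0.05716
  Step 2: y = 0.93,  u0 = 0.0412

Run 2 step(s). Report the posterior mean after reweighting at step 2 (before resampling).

step 1: w=[0.0179, 0.5016, 0.3035, 0.1107, 0.0663, 0.0000]  mean=0.5481  Neff=2.7725  idx=[1, 1, 1, 2, 2, 3]
step 2: w=[0.1469, 0.1469, 0.1469, 0.1833, 0.1833, 0.1929]  mean=0.6157  Neff=5.9142  idx=[0, 1, 2, 3, 4, 5]

post_mean = 0.6157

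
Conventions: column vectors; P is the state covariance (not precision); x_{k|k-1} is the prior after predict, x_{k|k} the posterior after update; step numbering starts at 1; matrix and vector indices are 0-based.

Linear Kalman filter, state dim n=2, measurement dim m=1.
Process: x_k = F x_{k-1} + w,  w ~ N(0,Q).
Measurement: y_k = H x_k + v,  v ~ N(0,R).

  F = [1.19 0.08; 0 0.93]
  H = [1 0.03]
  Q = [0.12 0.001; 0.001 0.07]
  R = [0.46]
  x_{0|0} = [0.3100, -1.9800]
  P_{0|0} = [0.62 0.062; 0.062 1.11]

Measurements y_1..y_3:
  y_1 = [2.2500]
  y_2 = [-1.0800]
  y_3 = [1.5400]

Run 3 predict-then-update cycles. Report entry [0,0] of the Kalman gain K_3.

K[0,0] = 0.5166

step 1: x^-=[0.2105, -1.8414]  P^-=[1.0169 0.1522; 0.1522 1.0300]  S=[1.4869]  K=[0.6869; 0.1231]  nu=[2.0947]  x^+=[1.6495, -1.5835]  P^+=[0.3152 0.0264; 0.0264 1.0075]
step 2: x^-=[1.8362, -1.4726]  P^-=[0.5778 0.1052; 0.1052 0.9414]  S=[1.0450]  K=[0.5560; 0.1277]  nu=[-2.8720]  x^+=[0.2394, -1.8393]  P^+=[0.2548 0.0310; 0.0310 0.9243]
step 3: x^-=[0.1378, -1.7106]  P^-=[0.4927 0.1041; 0.1041 0.8695]  S=[0.9597]  K=[0.5166; 0.1356]  nu=[1.4535]  x^+=[0.8887, -1.5134]  P^+=[0.2365 0.0368; 0.0368 0.8518]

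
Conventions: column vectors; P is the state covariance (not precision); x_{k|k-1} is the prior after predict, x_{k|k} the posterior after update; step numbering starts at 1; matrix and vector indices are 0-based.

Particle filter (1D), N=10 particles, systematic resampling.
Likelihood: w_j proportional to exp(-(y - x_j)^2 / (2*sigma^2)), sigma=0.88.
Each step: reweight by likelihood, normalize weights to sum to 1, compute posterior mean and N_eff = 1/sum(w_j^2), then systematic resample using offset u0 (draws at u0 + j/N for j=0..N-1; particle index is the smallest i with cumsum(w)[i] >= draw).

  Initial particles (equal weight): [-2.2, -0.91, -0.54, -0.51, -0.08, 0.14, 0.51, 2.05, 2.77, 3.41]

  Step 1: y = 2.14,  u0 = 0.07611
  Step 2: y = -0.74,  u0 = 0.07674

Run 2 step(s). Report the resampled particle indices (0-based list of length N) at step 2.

step 1: w=[0.0000, 0.0010, 0.0040, 0.0044, 0.0170, 0.0310, 0.0737, 0.4074, 0.3170, 0.1446]  mean=2.2415  Neff=3.4002  idx=[6, 7, 7, 7, 7, 8, 8, 8, 9, 9]
step 2: w=[0.9302, 0.0167, 0.0167, 0.0167, 0.0167, 0.0009, 0.0009, 0.0009, 0.0000, 0.0000]  mean=0.6195  Neff=1.1541  idx=[0, 0, 0, 0, 0, 0, 0, 0, 0, 3]

resampled_idx = [0, 0, 0, 0, 0, 0, 0, 0, 0, 3]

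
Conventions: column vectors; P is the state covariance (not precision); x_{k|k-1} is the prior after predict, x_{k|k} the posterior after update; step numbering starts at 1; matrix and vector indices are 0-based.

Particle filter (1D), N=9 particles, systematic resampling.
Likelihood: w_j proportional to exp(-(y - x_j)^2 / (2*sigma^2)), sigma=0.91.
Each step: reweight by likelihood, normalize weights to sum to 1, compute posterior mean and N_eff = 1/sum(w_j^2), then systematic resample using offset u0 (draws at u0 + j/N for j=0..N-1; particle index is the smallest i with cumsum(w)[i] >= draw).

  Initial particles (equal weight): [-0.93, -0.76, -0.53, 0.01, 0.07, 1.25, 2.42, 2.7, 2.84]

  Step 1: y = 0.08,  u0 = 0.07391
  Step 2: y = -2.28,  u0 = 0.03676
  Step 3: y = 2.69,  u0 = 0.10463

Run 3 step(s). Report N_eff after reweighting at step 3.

step 1: w=[0.1203, 0.1455, 0.1779, 0.2221, 0.2227, 0.0975, 0.0082, 0.0035, 0.0022]  mean=-0.1415  Neff=5.6872  idx=[0, 1, 2, 2, 3, 3, 4, 4, 5]
step 2: w=[0.3165, 0.2357, 0.1497, 0.1497, 0.0401, 0.0401, 0.0339, 0.0339, 0.0005]  mean=-0.6259  Neff=4.8539  idx=[0, 0, 0, 1, 1, 2, 3, 3, 5]
step 3: w=[0.0171, 0.0171, 0.0171, 0.0353, 0.0353, 0.0892, 0.0892, 0.0892, 0.6105]  mean=-0.2371  Neff=2.5000  idx=[4, 6, 7, 8, 8, 8, 8, 8, 8]

N_eff = 2.5000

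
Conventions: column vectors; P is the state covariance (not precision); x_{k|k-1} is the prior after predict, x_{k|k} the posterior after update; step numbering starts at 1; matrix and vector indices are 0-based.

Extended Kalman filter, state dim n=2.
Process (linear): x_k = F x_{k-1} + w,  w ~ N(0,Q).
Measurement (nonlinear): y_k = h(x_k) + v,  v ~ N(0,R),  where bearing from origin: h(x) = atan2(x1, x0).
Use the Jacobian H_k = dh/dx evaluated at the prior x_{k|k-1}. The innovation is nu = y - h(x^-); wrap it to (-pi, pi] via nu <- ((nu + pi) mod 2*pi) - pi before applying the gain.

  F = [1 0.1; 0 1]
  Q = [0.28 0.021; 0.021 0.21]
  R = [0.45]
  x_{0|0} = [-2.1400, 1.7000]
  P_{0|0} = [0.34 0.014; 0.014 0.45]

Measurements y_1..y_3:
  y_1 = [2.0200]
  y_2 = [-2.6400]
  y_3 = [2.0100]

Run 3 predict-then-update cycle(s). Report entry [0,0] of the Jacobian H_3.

H_jac[0,0] = -0.2070

step 1: x^-=[-1.9700, 1.7000]  P^-=[0.6273 0.0800; 0.0800 0.6600]  H_jac=[-0.2511 -0.2910]  S=[0.5571]  K=[-0.3245; -0.3807]  nu=[-0.4096]  x^+=[-1.8371, 1.8560]  P^+=[0.5686 0.0112; 0.0112 0.5792]
step 2: x^-=[-1.6515, 1.8560]  P^-=[0.8567 0.0901; 0.0901 0.7892]  H_jac=[-0.3007 -0.2676]  S=[0.5985]  K=[-0.4707; -0.3981]  nu=[1.3452]  x^+=[-2.2847, 1.3204]  P^+=[0.7241 -0.0221; -0.0221 0.6944]
step 3: x^-=[-2.1527, 1.3204]  P^-=[1.0066 0.0684; 0.0684 0.9044]  H_jac=[-0.2070 -0.3375]  S=[0.6057]  K=[-0.3821; -0.5273]  nu=[-0.5814]  x^+=[-1.9305, 1.6270]  P^+=[0.9181 -0.0537; -0.0537 0.7359]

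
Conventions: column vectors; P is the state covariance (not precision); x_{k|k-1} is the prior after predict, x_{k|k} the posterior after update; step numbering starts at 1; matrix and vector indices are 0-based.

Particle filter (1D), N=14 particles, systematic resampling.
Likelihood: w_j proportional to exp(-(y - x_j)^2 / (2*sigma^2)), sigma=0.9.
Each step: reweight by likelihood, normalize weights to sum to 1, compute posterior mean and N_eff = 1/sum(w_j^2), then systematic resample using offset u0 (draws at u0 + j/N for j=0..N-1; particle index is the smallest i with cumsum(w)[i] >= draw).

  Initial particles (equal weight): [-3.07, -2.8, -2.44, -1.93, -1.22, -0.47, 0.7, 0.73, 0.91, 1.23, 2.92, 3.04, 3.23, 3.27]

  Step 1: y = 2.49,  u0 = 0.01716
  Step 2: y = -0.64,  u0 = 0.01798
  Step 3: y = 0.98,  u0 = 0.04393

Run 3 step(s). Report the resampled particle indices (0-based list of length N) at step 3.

step 1: w=[0.0000, 0.0000, 0.0000, 0.0000, 0.0001, 0.0011, 0.0346, 0.0369, 0.0535, 0.0938, 0.2229, 0.2073, 0.1782, 0.1716]  mean=2.6325  Neff=5.9491  idx=[6, 8, 9, 10, 10, 10, 11, 11, 11, 12, 12, 12, 13, 13]
step 2: w=[0.4891, 0.3363, 0.1711, 0.0006, 0.0006, 0.0006, 0.0003, 0.0003, 0.0003, 0.0001, 0.0001, 0.0001, 0.0001, 0.0001]  mean=0.8694  Neff=2.6206  idx=[0, 0, 0, 0, 0, 0, 0, 1, 1, 1, 1, 1, 2, 2]
step 3: w=[0.0702, 0.0702, 0.0702, 0.0702, 0.0702, 0.0702, 0.0702, 0.0734, 0.0734, 0.0734, 0.0734, 0.0734, 0.0709, 0.0709]  mean=0.8522  Neff=13.9938  idx=[0, 1, 2, 3, 4, 5, 6, 7, 8, 9, 10, 11, 12, 13]

resampled_idx = [0, 1, 2, 3, 4, 5, 6, 7, 8, 9, 10, 11, 12, 13]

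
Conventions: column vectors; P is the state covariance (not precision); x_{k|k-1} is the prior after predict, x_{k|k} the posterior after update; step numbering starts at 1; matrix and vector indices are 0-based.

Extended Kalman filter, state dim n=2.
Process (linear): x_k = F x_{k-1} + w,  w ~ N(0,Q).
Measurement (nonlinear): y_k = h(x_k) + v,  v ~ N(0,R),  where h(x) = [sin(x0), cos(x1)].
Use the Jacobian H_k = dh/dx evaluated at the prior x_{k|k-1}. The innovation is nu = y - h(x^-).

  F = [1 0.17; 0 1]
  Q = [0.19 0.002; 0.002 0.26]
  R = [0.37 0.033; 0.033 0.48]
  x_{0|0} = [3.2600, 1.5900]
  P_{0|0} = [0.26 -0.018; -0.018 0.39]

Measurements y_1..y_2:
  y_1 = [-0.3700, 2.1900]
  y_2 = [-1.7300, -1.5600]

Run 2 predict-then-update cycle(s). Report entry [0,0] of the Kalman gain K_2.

K[0,0] = -0.5377

step 1: x^-=[3.5303, 1.5900]  P^-=[0.4552 0.0503; 0.0503 0.6500]  H_jac=[-0.9254 0.0000; 0.0000 -0.9998]  S=[0.7598 0.0795; 0.0795 1.1298]  K=[-0.5538 -0.0055; -0.0011 -0.5752]  nu=[0.0090, 2.2092]  x^+=[3.5131, 0.3193]  P^+=[0.2216 0.0209; 0.0209 0.2762]
step 2: x^-=[3.5674, 0.3193]  P^-=[0.4267 0.0699; 0.0699 0.5362]  H_jac=[-0.9107 0.0000; 0.0000 -0.3139]  S=[0.7239 0.0530; 0.0530 0.5328]  K=[-0.5377 0.0123; -0.0653 -0.3094]  nu=[-1.3169, -2.5094]  x^+=[4.2447, 1.1817]  P^+=[0.2180 0.0377; 0.0377 0.4799]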